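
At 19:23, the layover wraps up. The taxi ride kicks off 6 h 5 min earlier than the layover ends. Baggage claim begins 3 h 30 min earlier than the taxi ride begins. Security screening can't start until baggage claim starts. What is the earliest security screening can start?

The taxi ride starts at 19:23 − 365 min = 13:18.
Baggage claim starts at 13:18 − 210 min = 09:48.
Security screening is bounded by baggage claim, so the earliest it can start is 09:48.

09:48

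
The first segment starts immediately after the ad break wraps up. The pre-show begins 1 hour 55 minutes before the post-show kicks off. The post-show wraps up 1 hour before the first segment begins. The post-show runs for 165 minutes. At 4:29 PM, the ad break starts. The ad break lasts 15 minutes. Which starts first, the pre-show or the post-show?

The ad break ends at 4:29 PM + 15 min = 4:44 PM.
So the first segment starts at 4:44 PM.
The post-show ends at 4:44 PM − 60 min = 3:44 PM.
The post-show starts at 3:44 PM − 165 min = 12:59 PM.
The pre-show starts at 12:59 PM − 115 min = 11:04 AM.
The pre-show starts at 11:04 AM and the post-show starts at 12:59 PM, so the pre-show is first.

the pre-show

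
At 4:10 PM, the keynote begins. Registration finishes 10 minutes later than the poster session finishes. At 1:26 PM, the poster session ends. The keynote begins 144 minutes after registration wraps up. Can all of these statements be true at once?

Registration ends at 1:26 PM + 10 min = 1:36 PM.
The keynote starts at 1:36 PM + 144 min = 4:00 PM.
But the keynote is also said to start at 4:10 PM — a 10-minute conflict.

No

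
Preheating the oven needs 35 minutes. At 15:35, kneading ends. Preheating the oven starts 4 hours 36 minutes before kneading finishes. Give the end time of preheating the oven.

Preheating the oven starts at 15:35 − 276 min = 10:59.
Preheating the oven ends at 10:59 + 35 min = 11:34.

11:34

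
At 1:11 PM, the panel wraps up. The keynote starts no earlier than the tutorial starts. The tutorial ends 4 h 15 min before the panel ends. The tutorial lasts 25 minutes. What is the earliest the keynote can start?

8:31 AM

The tutorial ends at 1:11 PM − 255 min = 8:56 AM.
The tutorial starts at 8:56 AM − 25 min = 8:31 AM.
The keynote is bounded by the tutorial, so the earliest it can start is 8:31 AM.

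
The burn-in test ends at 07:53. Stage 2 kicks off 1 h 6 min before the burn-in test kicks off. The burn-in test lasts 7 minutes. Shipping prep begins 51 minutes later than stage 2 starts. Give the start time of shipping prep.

The burn-in test starts at 07:53 − 7 min = 07:46.
Stage 2 starts at 07:46 − 66 min = 06:40.
Shipping prep starts at 06:40 + 51 min = 07:31.

07:31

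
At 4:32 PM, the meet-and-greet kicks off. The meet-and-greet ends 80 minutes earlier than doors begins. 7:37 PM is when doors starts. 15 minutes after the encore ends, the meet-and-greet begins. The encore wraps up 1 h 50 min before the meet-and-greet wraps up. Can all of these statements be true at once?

The meet-and-greet ends at 7:37 PM − 80 min = 6:17 PM.
The encore ends at 6:17 PM − 110 min = 4:27 PM.
The meet-and-greet starts at 4:27 PM + 15 min = 4:42 PM.
But the meet-and-greet is also said to start at 4:32 PM — a 10-minute conflict.

No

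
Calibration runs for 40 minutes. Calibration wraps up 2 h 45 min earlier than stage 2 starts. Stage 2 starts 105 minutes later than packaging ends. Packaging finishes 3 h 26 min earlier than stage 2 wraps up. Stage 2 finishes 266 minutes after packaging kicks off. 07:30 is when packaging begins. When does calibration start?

06:50

Stage 2 ends at 07:30 + 266 min = 11:56.
Packaging ends at 11:56 − 206 min = 08:30.
Stage 2 starts at 08:30 + 105 min = 10:15.
Calibration ends at 10:15 − 165 min = 07:30.
Calibration starts at 07:30 − 40 min = 06:50.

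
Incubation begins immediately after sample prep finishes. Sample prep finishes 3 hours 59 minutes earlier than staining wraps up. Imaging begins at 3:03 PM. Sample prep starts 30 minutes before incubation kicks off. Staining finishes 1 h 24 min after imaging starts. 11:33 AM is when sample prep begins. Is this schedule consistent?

Staining ends at 3:03 PM + 84 min = 4:27 PM.
Sample prep ends at 4:27 PM − 239 min = 12:28 PM.
So incubation starts at 12:28 PM.
Sample prep starts at 12:28 PM − 30 min = 11:58 AM.
But sample prep is also said to start at 11:33 AM — a 25-minute conflict.

No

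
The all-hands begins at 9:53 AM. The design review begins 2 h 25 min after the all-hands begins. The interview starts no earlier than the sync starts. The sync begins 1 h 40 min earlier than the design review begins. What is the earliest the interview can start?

10:38 AM

The design review starts at 9:53 AM + 145 min = 12:18 PM.
The sync starts at 12:18 PM − 100 min = 10:38 AM.
The interview is bounded by the sync, so the earliest it can start is 10:38 AM.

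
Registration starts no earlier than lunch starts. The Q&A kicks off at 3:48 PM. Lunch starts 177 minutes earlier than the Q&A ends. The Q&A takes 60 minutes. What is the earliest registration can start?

1:51 PM

The Q&A ends at 3:48 PM + 60 min = 4:48 PM.
Lunch starts at 4:48 PM − 177 min = 1:51 PM.
Registration is bounded by lunch, so the earliest it can start is 1:51 PM.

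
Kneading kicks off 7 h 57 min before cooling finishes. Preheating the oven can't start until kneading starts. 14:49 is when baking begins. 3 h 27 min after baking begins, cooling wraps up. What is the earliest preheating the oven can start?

10:19

Cooling ends at 14:49 + 207 min = 18:16.
Kneading starts at 18:16 − 477 min = 10:19.
Preheating the oven is bounded by kneading, so the earliest it can start is 10:19.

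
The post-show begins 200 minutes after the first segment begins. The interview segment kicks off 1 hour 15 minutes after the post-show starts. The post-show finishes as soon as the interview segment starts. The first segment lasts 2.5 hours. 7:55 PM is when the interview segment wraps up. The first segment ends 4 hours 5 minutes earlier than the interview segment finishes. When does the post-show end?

5:55 PM

The first segment ends at 7:55 PM − 245 min = 3:50 PM.
The first segment starts at 3:50 PM − 150 min = 1:20 PM.
The post-show starts at 1:20 PM + 200 min = 4:40 PM.
The interview segment starts at 4:40 PM + 75 min = 5:55 PM.
So the post-show ends at 5:55 PM.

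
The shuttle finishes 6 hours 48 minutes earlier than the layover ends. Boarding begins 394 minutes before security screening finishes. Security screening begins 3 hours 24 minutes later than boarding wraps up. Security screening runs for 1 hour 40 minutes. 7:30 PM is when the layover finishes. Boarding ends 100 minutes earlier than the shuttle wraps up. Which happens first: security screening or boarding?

boarding

The shuttle ends at 7:30 PM − 408 min = 12:42 PM.
Boarding ends at 12:42 PM − 100 min = 11:02 AM.
Security screening starts at 11:02 AM + 204 min = 2:26 PM.
Security screening ends at 2:26 PM + 100 min = 4:06 PM.
Boarding starts at 4:06 PM − 394 min = 9:32 AM.
Security screening starts at 2:26 PM and boarding starts at 9:32 AM, so boarding is first.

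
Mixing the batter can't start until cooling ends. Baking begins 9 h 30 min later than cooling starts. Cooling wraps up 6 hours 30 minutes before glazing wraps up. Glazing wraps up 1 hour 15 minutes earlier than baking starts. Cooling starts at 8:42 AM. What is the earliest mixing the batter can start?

10:27 AM

Baking starts at 8:42 AM + 570 min = 6:12 PM.
Glazing ends at 6:12 PM − 75 min = 4:57 PM.
Cooling ends at 4:57 PM − 390 min = 10:27 AM.
Mixing the batter is bounded by cooling, so the earliest it can start is 10:27 AM.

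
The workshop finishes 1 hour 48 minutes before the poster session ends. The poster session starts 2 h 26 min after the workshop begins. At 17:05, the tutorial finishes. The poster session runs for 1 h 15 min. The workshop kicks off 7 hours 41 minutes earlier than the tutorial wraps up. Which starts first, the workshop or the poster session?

the workshop

The workshop starts at 17:05 − 461 min = 09:24.
The poster session starts at 09:24 + 146 min = 11:50.
The workshop starts at 09:24 and the poster session starts at 11:50, so the workshop is first.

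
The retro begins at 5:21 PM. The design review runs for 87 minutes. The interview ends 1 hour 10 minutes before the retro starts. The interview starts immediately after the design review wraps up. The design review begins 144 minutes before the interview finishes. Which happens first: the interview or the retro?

The interview ends at 5:21 PM − 70 min = 4:11 PM.
The design review starts at 4:11 PM − 144 min = 1:47 PM.
The design review ends at 1:47 PM + 87 min = 3:14 PM.
So the interview starts at 3:14 PM.
The interview starts at 3:14 PM and the retro starts at 5:21 PM, so the interview is first.

the interview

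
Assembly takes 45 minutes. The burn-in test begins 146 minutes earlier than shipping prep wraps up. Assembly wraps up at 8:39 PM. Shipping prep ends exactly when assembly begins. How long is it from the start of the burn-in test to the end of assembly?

Assembly starts at 8:39 PM − 45 min = 7:54 PM.
So shipping prep ends at 7:54 PM.
The burn-in test starts at 7:54 PM − 146 min = 5:28 PM.
From 5:28 PM to 8:39 PM is 191 minutes.

191 minutes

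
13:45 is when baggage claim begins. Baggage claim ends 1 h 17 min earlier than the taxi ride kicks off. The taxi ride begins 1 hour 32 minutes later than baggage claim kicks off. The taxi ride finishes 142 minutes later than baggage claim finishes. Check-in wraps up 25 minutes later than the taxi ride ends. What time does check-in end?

The taxi ride starts at 13:45 + 92 min = 15:17.
Baggage claim ends at 15:17 − 77 min = 14:00.
The taxi ride ends at 14:00 + 142 min = 16:22.
Check-in ends at 16:22 + 25 min = 16:47.

16:47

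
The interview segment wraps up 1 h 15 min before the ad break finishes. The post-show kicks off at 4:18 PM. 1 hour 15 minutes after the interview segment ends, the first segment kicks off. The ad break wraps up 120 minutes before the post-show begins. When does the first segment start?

2:18 PM

The ad break ends at 4:18 PM − 120 min = 2:18 PM.
The interview segment ends at 2:18 PM − 75 min = 1:03 PM.
The first segment starts at 1:03 PM + 75 min = 2:18 PM.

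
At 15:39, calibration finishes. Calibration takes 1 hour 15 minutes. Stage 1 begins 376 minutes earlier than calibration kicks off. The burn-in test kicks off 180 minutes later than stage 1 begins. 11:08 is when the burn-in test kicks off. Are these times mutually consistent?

Yes

Calibration starts at 15:39 − 75 min = 14:24.
Stage 1 starts at 14:24 − 376 min = 08:08.
The burn-in test starts at 08:08 + 180 min = 11:08.
That matches the stated 11:08, so the schedule is consistent.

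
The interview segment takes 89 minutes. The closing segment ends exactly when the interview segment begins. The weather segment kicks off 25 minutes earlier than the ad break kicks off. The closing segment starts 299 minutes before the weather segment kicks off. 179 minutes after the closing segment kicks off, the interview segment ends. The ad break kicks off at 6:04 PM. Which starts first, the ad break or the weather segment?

the weather segment

The weather segment starts at 6:04 PM − 25 min = 5:39 PM.
The ad break starts at 6:04 PM and the weather segment starts at 5:39 PM, so the weather segment is first.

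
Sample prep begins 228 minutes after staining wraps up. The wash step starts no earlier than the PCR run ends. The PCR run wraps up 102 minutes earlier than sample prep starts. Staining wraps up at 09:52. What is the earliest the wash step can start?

11:58

Sample prep starts at 09:52 + 228 min = 13:40.
The PCR run ends at 13:40 − 102 min = 11:58.
The wash step is bounded by the PCR run, so the earliest it can start is 11:58.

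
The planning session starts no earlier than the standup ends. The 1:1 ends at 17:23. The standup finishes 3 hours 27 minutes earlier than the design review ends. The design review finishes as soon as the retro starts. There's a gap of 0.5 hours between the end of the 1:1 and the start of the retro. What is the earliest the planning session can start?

14:26

The retro starts at 17:23 + 30 min = 17:53.
So the design review ends at 17:53.
The standup ends at 17:53 − 207 min = 14:26.
The planning session is bounded by the standup, so the earliest it can start is 14:26.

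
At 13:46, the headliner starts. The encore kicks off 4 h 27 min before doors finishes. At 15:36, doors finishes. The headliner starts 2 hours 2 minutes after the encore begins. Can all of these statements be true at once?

No

The encore starts at 15:36 − 267 min = 11:09.
The headliner starts at 11:09 + 122 min = 13:11.
But the headliner is also said to start at 13:46 — a 35-minute conflict.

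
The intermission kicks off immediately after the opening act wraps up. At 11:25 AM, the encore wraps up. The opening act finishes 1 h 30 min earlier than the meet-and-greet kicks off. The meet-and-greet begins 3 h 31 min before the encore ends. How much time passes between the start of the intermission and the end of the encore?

The meet-and-greet starts at 11:25 AM − 211 min = 7:54 AM.
The opening act ends at 7:54 AM − 90 min = 6:24 AM.
So the intermission starts at 6:24 AM.
From 6:24 AM to 11:25 AM is 5 hours 1 minute.

5 hours 1 minute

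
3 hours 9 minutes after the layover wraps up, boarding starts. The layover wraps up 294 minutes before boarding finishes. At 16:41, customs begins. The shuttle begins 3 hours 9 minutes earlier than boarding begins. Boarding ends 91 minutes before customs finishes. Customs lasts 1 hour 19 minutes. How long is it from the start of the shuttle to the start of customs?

Customs ends at 16:41 + 79 min = 18:00.
Boarding ends at 18:00 − 91 min = 16:29.
The layover ends at 16:29 − 294 min = 11:35.
Boarding starts at 11:35 + 189 min = 14:44.
The shuttle starts at 14:44 − 189 min = 11:35.
From 11:35 to 16:41 is 306 minutes.

306 minutes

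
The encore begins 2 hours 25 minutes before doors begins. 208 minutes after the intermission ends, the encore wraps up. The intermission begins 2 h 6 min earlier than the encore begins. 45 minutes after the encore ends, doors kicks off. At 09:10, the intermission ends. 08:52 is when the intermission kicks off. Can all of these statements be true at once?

The encore ends at 09:10 + 208 min = 12:38.
Doors starts at 12:38 + 45 min = 13:23.
The encore starts at 13:23 − 145 min = 10:58.
The intermission starts at 10:58 − 126 min = 08:52.
That matches the stated 08:52, so the schedule is consistent.

Yes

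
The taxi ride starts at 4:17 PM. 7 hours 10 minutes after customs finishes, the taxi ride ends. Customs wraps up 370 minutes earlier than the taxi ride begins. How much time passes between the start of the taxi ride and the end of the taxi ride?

Customs ends at 4:17 PM − 370 min = 10:07 AM.
The taxi ride ends at 10:07 AM + 430 min = 5:17 PM.
From 4:17 PM to 5:17 PM is an hour.

an hour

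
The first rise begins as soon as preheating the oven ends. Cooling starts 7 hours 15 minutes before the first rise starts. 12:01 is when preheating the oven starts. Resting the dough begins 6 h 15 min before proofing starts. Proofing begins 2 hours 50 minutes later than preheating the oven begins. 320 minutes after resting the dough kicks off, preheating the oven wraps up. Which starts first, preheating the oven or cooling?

Proofing starts at 12:01 + 170 min = 14:51.
Resting the dough starts at 14:51 − 375 min = 08:36.
Preheating the oven ends at 08:36 + 320 min = 13:56.
So the first rise starts at 13:56.
Cooling starts at 13:56 − 435 min = 06:41.
Preheating the oven starts at 12:01 and cooling starts at 06:41, so cooling is first.

cooling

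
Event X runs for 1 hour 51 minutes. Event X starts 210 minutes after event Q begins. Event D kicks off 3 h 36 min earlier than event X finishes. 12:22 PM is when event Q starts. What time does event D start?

2:07 PM

Event X starts at 12:22 PM + 210 min = 3:52 PM.
Event X ends at 3:52 PM + 111 min = 5:43 PM.
Event D starts at 5:43 PM − 216 min = 2:07 PM.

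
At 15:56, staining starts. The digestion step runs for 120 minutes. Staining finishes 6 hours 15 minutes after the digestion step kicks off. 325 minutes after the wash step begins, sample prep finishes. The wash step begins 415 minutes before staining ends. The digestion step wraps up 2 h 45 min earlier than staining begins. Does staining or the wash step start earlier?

The digestion step ends at 15:56 − 165 min = 13:11.
The digestion step starts at 13:11 − 120 min = 11:11.
Staining ends at 11:11 + 375 min = 17:26.
The wash step starts at 17:26 − 415 min = 10:31.
Staining starts at 15:56 and the wash step starts at 10:31, so the wash step is first.

the wash step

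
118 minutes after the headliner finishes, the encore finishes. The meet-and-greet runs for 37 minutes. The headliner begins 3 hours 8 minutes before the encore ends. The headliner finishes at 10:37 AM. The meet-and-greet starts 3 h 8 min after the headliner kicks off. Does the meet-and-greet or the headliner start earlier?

The encore ends at 10:37 AM + 118 min = 12:35 PM.
The headliner starts at 12:35 PM − 188 min = 9:27 AM.
The meet-and-greet starts at 9:27 AM + 188 min = 12:35 PM.
The meet-and-greet starts at 12:35 PM and the headliner starts at 9:27 AM, so the headliner is first.

the headliner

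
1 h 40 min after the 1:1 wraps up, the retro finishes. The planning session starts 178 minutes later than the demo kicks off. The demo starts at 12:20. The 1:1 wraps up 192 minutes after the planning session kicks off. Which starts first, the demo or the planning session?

the demo

The planning session starts at 12:20 + 178 min = 15:18.
The demo starts at 12:20 and the planning session starts at 15:18, so the demo is first.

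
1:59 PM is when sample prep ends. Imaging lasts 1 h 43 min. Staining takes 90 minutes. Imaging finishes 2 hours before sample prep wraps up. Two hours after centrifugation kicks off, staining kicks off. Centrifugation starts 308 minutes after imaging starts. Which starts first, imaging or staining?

imaging

Imaging ends at 1:59 PM − 120 min = 11:59 AM.
Imaging starts at 11:59 AM − 103 min = 10:16 AM.
Centrifugation starts at 10:16 AM + 308 min = 3:24 PM.
Staining starts at 3:24 PM + 120 min = 5:24 PM.
Imaging starts at 10:16 AM and staining starts at 5:24 PM, so imaging is first.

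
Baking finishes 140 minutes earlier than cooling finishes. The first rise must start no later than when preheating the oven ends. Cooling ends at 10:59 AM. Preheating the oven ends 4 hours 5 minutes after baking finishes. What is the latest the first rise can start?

12:44 PM

Baking ends at 10:59 AM − 140 min = 8:39 AM.
Preheating the oven ends at 8:39 AM + 245 min = 12:44 PM.
The first rise is bounded by preheating the oven, so the latest it can start is 12:44 PM.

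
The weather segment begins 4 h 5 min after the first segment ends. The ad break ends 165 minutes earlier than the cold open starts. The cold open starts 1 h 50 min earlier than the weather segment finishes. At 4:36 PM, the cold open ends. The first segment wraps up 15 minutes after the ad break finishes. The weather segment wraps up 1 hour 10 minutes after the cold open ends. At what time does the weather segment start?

The weather segment ends at 4:36 PM + 70 min = 5:46 PM.
The cold open starts at 5:46 PM − 110 min = 3:56 PM.
The ad break ends at 3:56 PM − 165 min = 1:11 PM.
The first segment ends at 1:11 PM + 15 min = 1:26 PM.
The weather segment starts at 1:26 PM + 245 min = 5:31 PM.

5:31 PM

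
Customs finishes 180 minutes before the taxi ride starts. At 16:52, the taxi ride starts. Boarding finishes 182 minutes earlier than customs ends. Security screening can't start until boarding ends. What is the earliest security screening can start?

10:50

Customs ends at 16:52 − 180 min = 13:52.
Boarding ends at 13:52 − 182 min = 10:50.
Security screening is bounded by boarding, so the earliest it can start is 10:50.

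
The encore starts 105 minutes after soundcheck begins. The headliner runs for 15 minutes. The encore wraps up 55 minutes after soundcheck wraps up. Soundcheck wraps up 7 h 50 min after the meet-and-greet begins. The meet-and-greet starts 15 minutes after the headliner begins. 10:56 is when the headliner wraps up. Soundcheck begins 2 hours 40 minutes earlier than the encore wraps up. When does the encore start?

The headliner starts at 10:56 − 15 min = 10:41.
The meet-and-greet starts at 10:41 + 15 min = 10:56.
Soundcheck ends at 10:56 + 470 min = 18:46.
The encore ends at 18:46 + 55 min = 19:41.
Soundcheck starts at 19:41 − 160 min = 17:01.
The encore starts at 17:01 + 105 min = 18:46.

18:46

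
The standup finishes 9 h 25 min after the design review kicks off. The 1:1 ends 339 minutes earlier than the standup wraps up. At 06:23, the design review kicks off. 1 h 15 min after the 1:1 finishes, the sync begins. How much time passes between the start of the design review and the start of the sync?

The standup ends at 06:23 + 565 min = 15:48.
The 1:1 ends at 15:48 − 339 min = 10:09.
The sync starts at 10:09 + 75 min = 11:24.
From 06:23 to 11:24 is 5 h 1 min.

5 h 1 min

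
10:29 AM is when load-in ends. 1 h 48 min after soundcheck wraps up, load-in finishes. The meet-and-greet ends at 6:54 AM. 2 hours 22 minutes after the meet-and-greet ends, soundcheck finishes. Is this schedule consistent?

No

Soundcheck ends at 6:54 AM + 142 min = 9:16 AM.
Load-in ends at 9:16 AM + 108 min = 11:04 AM.
But load-in is also said to end at 10:29 AM — a 35-minute conflict.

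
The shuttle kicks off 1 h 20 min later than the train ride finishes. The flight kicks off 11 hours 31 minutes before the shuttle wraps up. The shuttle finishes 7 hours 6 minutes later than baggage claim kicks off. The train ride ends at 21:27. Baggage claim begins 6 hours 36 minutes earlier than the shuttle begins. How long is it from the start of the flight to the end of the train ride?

The shuttle starts at 21:27 + 80 min = 22:47.
Baggage claim starts at 22:47 − 396 min = 16:11.
The shuttle ends at 16:11 + 426 min = 23:17.
The flight starts at 23:17 − 691 min = 11:46.
From 11:46 to 21:27 is 9 h 41 min.

9 h 41 min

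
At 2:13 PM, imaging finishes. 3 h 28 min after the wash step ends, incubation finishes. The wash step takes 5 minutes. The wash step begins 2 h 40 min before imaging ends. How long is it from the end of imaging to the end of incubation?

The wash step starts at 2:13 PM − 160 min = 11:33 AM.
The wash step ends at 11:33 AM + 5 min = 11:38 AM.
Incubation ends at 11:38 AM + 208 min = 3:06 PM.
From 2:13 PM to 3:06 PM is 53 minutes.

53 minutes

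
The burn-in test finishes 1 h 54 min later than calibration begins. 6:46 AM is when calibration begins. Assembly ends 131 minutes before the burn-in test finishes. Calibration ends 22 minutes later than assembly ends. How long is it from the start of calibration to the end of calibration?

The burn-in test ends at 6:46 AM + 114 min = 8:40 AM.
Assembly ends at 8:40 AM − 131 min = 6:29 AM.
Calibration ends at 6:29 AM + 22 min = 6:51 AM.
From 6:46 AM to 6:51 AM is 5 minutes.

5 minutes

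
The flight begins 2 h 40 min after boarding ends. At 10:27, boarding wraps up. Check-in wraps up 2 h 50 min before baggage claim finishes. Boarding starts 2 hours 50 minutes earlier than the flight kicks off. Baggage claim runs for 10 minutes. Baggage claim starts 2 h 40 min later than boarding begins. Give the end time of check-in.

10:17

The flight starts at 10:27 + 160 min = 13:07.
Boarding starts at 13:07 − 170 min = 10:17.
Baggage claim starts at 10:17 + 160 min = 12:57.
Baggage claim ends at 12:57 + 10 min = 13:07.
Check-in ends at 13:07 − 170 min = 10:17.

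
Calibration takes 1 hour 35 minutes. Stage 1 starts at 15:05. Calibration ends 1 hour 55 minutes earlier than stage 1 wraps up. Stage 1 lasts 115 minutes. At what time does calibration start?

13:30

Stage 1 ends at 15:05 + 115 min = 17:00.
Calibration ends at 17:00 − 115 min = 15:05.
Calibration starts at 15:05 − 95 min = 13:30.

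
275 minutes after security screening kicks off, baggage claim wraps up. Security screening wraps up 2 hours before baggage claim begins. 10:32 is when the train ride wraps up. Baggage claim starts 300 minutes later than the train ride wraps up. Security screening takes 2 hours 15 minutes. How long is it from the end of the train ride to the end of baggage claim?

320 minutes

Baggage claim starts at 10:32 + 300 min = 15:32.
Security screening ends at 15:32 − 120 min = 13:32.
Security screening starts at 13:32 − 135 min = 11:17.
Baggage claim ends at 11:17 + 275 min = 15:52.
From 10:32 to 15:52 is 320 minutes.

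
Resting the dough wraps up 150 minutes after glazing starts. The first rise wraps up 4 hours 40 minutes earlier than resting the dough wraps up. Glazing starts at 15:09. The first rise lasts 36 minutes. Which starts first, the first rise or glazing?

the first rise

Resting the dough ends at 15:09 + 150 min = 17:39.
The first rise ends at 17:39 − 280 min = 12:59.
The first rise starts at 12:59 − 36 min = 12:23.
The first rise starts at 12:23 and glazing starts at 15:09, so the first rise is first.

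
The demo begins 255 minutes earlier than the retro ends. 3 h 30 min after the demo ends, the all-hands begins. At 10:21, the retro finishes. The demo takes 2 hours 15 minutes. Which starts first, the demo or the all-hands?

the demo

The demo starts at 10:21 − 255 min = 06:06.
The demo ends at 06:06 + 135 min = 08:21.
The all-hands starts at 08:21 + 210 min = 11:51.
The demo starts at 06:06 and the all-hands starts at 11:51, so the demo is first.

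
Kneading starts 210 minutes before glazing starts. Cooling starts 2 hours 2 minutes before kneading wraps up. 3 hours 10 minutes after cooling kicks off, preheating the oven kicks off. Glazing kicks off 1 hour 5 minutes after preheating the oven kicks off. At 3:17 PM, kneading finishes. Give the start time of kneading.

2:00 PM

Cooling starts at 3:17 PM − 122 min = 1:15 PM.
Preheating the oven starts at 1:15 PM + 190 min = 4:25 PM.
Glazing starts at 4:25 PM + 65 min = 5:30 PM.
Kneading starts at 5:30 PM − 210 min = 2:00 PM.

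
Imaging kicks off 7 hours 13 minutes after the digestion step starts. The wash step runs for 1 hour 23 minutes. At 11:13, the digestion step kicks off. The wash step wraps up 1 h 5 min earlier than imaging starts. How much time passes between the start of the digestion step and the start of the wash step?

Imaging starts at 11:13 + 433 min = 18:26.
The wash step ends at 18:26 − 65 min = 17:21.
The wash step starts at 17:21 − 83 min = 15:58.
From 11:13 to 15:58 is 285 minutes.

285 minutes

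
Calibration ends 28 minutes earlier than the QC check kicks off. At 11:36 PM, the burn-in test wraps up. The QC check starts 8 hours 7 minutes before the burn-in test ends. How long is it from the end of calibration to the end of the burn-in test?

The QC check starts at 11:36 PM − 487 min = 3:29 PM.
Calibration ends at 3:29 PM − 28 min = 3:01 PM.
From 3:01 PM to 11:36 PM is 515 minutes.

515 minutes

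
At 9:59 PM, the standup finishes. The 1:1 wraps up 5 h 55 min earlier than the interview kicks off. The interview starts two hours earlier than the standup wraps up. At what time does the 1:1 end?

2:04 PM

The interview starts at 9:59 PM − 120 min = 7:59 PM.
The 1:1 ends at 7:59 PM − 355 min = 2:04 PM.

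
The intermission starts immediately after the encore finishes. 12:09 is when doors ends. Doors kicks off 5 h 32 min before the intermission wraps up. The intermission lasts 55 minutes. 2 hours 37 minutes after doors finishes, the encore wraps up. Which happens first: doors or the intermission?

doors

The encore ends at 12:09 + 157 min = 14:46.
So the intermission starts at 14:46.
The intermission ends at 14:46 + 55 min = 15:41.
Doors starts at 15:41 − 332 min = 10:09.
Doors starts at 10:09 and the intermission starts at 14:46, so doors is first.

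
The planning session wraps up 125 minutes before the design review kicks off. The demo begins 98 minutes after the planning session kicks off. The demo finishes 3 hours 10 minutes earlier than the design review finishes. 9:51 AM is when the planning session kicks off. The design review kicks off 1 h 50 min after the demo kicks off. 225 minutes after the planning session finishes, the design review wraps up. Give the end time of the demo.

11:49 AM

The demo starts at 9:51 AM + 98 min = 11:29 AM.
The design review starts at 11:29 AM + 110 min = 1:19 PM.
The planning session ends at 1:19 PM − 125 min = 11:14 AM.
The design review ends at 11:14 AM + 225 min = 2:59 PM.
The demo ends at 2:59 PM − 190 min = 11:49 AM.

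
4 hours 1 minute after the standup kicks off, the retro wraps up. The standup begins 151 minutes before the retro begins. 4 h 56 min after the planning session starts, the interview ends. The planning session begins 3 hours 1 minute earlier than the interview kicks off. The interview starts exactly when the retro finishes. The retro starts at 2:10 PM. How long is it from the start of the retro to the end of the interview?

3 h 25 min

The standup starts at 2:10 PM − 151 min = 11:39 AM.
The retro ends at 11:39 AM + 241 min = 3:40 PM.
So the interview starts at 3:40 PM.
The planning session starts at 3:40 PM − 181 min = 12:39 PM.
The interview ends at 12:39 PM + 296 min = 5:35 PM.
From 2:10 PM to 5:35 PM is 3 h 25 min.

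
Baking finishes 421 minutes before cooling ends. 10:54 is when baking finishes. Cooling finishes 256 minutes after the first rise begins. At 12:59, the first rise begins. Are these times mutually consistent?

No

Cooling ends at 12:59 + 256 min = 17:15.
Baking ends at 17:15 − 421 min = 10:14.
But baking is also said to end at 10:54 — a 40-minute conflict.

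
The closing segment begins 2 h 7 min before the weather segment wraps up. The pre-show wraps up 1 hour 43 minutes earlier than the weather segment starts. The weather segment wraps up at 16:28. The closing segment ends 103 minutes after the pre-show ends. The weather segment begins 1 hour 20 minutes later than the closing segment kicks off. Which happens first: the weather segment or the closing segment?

the closing segment

The closing segment starts at 16:28 − 127 min = 14:21.
The weather segment starts at 14:21 + 80 min = 15:41.
The weather segment starts at 15:41 and the closing segment starts at 14:21, so the closing segment is first.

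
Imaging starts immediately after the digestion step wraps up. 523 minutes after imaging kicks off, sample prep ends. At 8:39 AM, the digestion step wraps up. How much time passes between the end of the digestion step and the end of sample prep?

Imaging starts at 8:39 AM.
Sample prep ends at 8:39 AM + 523 min = 5:22 PM.
From 8:39 AM to 5:22 PM is 8 hours 43 minutes.

8 hours 43 minutes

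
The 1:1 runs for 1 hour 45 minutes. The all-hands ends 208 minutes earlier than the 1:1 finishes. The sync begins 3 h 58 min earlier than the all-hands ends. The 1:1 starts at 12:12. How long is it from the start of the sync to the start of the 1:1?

5 h 41 min

The 1:1 ends at 12:12 + 105 min = 13:57.
The all-hands ends at 13:57 − 208 min = 10:29.
The sync starts at 10:29 − 238 min = 06:31.
From 06:31 to 12:12 is 5 h 41 min.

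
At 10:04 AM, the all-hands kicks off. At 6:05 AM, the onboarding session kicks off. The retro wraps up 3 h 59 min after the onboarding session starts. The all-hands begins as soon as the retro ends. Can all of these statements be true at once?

Yes

The retro ends at 6:05 AM + 239 min = 10:04 AM.
So the all-hands starts at 10:04 AM.
That matches the stated 10:04 AM, so the schedule is consistent.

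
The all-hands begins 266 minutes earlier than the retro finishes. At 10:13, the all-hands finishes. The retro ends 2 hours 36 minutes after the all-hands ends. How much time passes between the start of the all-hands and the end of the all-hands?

1 hour 50 minutes

The retro ends at 10:13 + 156 min = 12:49.
The all-hands starts at 12:49 − 266 min = 08:23.
From 08:23 to 10:13 is 1 hour 50 minutes.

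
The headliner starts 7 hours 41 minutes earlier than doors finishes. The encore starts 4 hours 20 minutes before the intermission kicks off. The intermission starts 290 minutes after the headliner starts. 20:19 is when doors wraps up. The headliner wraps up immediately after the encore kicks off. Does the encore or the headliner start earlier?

the headliner

The headliner starts at 20:19 − 461 min = 12:38.
The intermission starts at 12:38 + 290 min = 17:28.
The encore starts at 17:28 − 260 min = 13:08.
The encore starts at 13:08 and the headliner starts at 12:38, so the headliner is first.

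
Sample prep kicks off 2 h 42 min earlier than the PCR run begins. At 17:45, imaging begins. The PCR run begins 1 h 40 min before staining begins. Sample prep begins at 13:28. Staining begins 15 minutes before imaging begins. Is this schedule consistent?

Staining starts at 17:45 − 15 min = 17:30.
The PCR run starts at 17:30 − 100 min = 15:50.
Sample prep starts at 15:50 − 162 min = 13:08.
But sample prep is also said to start at 13:28 — a 20-minute conflict.

No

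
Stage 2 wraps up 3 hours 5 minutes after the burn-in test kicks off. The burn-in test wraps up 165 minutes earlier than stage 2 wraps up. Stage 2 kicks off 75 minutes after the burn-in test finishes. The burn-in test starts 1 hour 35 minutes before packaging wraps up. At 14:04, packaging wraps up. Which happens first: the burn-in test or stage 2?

The burn-in test starts at 14:04 − 95 min = 12:29.
Stage 2 ends at 12:29 + 185 min = 15:34.
The burn-in test ends at 15:34 − 165 min = 12:49.
Stage 2 starts at 12:49 + 75 min = 14:04.
The burn-in test starts at 12:29 and stage 2 starts at 14:04, so the burn-in test is first.

the burn-in test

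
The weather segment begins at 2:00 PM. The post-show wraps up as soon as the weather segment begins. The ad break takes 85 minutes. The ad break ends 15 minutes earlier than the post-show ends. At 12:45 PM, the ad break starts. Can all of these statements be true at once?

No

The post-show ends at 2:00 PM.
The ad break ends at 2:00 PM − 15 min = 1:45 PM.
The ad break starts at 1:45 PM − 85 min = 12:20 PM.
But the ad break is also said to start at 12:45 PM — a 25-minute conflict.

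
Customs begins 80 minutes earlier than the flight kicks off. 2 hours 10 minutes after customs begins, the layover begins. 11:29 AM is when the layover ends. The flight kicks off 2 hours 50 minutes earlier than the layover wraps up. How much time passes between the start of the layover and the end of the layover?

The flight starts at 11:29 AM − 170 min = 8:39 AM.
Customs starts at 8:39 AM − 80 min = 7:19 AM.
The layover starts at 7:19 AM + 130 min = 9:29 AM.
From 9:29 AM to 11:29 AM is 120 minutes.

120 minutes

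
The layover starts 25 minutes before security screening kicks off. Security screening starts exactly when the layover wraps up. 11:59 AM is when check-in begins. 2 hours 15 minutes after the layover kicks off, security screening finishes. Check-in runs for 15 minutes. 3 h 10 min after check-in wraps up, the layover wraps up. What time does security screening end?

Check-in ends at 11:59 AM + 15 min = 12:14 PM.
The layover ends at 12:14 PM + 190 min = 3:24 PM.
So security screening starts at 3:24 PM.
The layover starts at 3:24 PM − 25 min = 2:59 PM.
Security screening ends at 2:59 PM + 135 min = 5:14 PM.

5:14 PM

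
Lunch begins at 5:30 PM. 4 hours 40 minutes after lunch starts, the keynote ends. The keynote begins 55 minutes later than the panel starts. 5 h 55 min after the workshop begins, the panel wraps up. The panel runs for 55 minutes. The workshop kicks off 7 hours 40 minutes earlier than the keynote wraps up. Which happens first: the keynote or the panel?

the panel

The keynote ends at 5:30 PM + 280 min = 10:10 PM.
The workshop starts at 10:10 PM − 460 min = 2:30 PM.
The panel ends at 2:30 PM + 355 min = 8:25 PM.
The panel starts at 8:25 PM − 55 min = 7:30 PM.
The keynote starts at 7:30 PM + 55 min = 8:25 PM.
The keynote starts at 8:25 PM and the panel starts at 7:30 PM, so the panel is first.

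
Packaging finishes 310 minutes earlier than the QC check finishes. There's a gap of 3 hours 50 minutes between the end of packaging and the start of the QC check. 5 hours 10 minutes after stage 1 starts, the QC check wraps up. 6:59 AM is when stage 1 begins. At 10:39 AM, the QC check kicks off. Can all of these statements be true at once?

The QC check ends at 6:59 AM + 310 min = 12:09 PM.
Packaging ends at 12:09 PM − 310 min = 6:59 AM.
The QC check starts at 6:59 AM + 230 min = 10:49 AM.
But the QC check is also said to start at 10:39 AM — a 10-minute conflict.

No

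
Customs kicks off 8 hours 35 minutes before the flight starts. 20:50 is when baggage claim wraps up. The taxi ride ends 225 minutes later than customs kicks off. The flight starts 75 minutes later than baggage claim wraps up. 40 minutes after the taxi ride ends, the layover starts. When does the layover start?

The flight starts at 20:50 + 75 min = 22:05.
Customs starts at 22:05 − 515 min = 13:30.
The taxi ride ends at 13:30 + 225 min = 17:15.
The layover starts at 17:15 + 40 min = 17:55.

17:55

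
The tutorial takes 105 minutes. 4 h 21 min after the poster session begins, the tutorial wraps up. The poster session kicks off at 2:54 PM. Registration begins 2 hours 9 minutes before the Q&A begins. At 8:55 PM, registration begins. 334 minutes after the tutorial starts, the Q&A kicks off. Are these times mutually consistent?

Yes

The tutorial ends at 2:54 PM + 261 min = 7:15 PM.
The tutorial starts at 7:15 PM − 105 min = 5:30 PM.
The Q&A starts at 5:30 PM + 334 min = 11:04 PM.
Registration starts at 11:04 PM − 129 min = 8:55 PM.
That matches the stated 8:55 PM, so the schedule is consistent.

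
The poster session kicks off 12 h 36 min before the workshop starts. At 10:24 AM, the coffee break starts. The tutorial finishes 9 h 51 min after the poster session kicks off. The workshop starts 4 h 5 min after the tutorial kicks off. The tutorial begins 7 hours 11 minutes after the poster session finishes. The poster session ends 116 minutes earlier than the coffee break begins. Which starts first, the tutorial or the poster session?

the poster session

The poster session ends at 10:24 AM − 116 min = 8:28 AM.
The tutorial starts at 8:28 AM + 431 min = 3:39 PM.
The workshop starts at 3:39 PM + 245 min = 7:44 PM.
The poster session starts at 7:44 PM − 756 min = 7:08 AM.
The tutorial starts at 3:39 PM and the poster session starts at 7:08 AM, so the poster session is first.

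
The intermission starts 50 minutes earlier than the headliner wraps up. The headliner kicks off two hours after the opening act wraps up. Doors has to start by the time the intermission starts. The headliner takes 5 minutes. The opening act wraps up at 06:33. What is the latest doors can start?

The headliner starts at 06:33 + 120 min = 08:33.
The headliner ends at 08:33 + 5 min = 08:38.
The intermission starts at 08:38 − 50 min = 07:48.
Doors is bounded by the intermission, so the latest it can start is 07:48.

07:48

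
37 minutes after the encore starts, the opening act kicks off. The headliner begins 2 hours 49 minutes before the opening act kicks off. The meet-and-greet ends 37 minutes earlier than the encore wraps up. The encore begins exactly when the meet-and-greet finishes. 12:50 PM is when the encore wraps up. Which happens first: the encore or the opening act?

The meet-and-greet ends at 12:50 PM − 37 min = 12:13 PM.
So the encore starts at 12:13 PM.
The opening act starts at 12:13 PM + 37 min = 12:50 PM.
The encore starts at 12:13 PM and the opening act starts at 12:50 PM, so the encore is first.

the encore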